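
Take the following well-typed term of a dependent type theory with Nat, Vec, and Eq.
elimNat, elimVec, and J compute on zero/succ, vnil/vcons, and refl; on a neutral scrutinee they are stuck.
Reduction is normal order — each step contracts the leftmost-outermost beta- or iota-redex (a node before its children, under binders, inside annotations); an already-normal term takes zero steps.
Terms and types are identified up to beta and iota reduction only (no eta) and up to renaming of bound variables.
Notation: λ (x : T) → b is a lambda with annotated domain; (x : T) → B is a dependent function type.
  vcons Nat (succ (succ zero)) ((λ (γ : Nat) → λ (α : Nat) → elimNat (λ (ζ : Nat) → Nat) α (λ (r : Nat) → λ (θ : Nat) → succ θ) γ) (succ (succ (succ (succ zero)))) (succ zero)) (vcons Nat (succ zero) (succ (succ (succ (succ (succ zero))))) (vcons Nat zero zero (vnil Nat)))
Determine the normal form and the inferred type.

normal form:
  vcons Nat (succ (succ zero)) (succ (succ (succ (succ (succ zero))))) (vcons Nat (succ zero) (succ (succ (succ (succ (succ zero))))) (vcons Nat zero zero (vnil Nat)))
inferred type:
  Vec Nat (succ (succ (succ zero)))
observation: reduction starts at a beta-redex, and 15 normal-order steps reach the normal form.


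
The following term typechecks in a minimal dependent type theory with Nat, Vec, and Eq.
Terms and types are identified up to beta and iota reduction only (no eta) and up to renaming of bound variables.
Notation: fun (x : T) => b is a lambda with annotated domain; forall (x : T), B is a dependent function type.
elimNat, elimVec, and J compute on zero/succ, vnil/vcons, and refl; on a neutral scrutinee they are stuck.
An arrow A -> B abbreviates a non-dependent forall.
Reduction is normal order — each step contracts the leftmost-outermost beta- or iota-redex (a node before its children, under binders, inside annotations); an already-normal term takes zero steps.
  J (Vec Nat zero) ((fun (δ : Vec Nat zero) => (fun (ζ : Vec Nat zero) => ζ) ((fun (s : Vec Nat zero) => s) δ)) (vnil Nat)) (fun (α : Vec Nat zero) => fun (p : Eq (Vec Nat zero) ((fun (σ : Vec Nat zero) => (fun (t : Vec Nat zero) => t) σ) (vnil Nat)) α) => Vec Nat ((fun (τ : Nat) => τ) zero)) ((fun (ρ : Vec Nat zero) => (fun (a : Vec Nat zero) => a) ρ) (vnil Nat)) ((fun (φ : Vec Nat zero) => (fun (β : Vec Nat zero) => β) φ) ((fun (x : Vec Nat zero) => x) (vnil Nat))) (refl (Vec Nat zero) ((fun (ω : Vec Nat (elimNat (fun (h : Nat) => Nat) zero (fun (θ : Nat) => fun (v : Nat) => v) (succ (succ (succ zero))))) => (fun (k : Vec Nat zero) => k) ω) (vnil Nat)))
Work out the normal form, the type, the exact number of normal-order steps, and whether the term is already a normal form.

normal form:
  vnil Nat
type:
  Vec Nat zero
steps to reach normal form (normal order): 3
started in normal form: no
first contracted redex: a J iota-redex


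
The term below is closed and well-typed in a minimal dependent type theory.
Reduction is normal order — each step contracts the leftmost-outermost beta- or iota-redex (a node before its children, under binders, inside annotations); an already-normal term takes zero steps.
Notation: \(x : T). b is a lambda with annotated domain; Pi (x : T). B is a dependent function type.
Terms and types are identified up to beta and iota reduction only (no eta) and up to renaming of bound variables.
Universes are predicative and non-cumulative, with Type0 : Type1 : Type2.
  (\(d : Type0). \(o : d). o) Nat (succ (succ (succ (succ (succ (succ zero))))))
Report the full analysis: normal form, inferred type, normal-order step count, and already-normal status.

normal form:
  succ (succ (succ (succ (succ (succ zero)))))
the term's type:
  Nat
reduction steps (normal order): 2
started in normal form: no
first contracted redex: a beta-redex


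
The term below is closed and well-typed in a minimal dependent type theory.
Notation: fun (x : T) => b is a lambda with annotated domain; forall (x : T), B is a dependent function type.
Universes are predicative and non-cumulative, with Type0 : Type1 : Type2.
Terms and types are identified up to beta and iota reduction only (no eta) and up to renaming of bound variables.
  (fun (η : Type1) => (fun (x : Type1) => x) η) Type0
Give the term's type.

the term's type:
  Type1


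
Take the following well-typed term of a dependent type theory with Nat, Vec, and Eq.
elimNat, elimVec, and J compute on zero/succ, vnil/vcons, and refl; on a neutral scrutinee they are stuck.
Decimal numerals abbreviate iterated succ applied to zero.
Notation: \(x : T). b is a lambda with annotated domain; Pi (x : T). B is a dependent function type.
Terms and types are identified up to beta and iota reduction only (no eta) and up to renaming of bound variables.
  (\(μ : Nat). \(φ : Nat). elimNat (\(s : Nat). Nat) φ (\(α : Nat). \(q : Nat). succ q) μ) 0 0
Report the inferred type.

inferred type:
  Nat


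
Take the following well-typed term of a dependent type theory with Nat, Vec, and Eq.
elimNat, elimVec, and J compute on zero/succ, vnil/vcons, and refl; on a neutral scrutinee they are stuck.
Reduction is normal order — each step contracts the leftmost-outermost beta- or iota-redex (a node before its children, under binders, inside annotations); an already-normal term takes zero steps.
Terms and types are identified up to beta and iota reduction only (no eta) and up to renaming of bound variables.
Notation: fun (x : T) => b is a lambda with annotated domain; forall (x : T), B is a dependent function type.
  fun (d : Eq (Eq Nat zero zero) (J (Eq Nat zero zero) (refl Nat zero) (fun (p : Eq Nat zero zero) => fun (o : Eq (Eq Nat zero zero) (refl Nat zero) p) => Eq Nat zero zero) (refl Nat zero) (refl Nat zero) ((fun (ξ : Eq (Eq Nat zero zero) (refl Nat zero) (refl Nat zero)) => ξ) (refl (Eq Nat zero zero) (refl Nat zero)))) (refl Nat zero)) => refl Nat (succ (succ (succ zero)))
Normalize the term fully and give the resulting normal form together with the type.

resulting normal form:
  fun (d : Eq (Eq Nat zero zero) (refl Nat zero) (refl Nat zero)) => refl Nat (succ (succ (succ zero)))
type:
  forall (d : Eq (Eq Nat zero zero) (refl Nat zero) (refl Nat zero)), Eq Nat (succ (succ (succ zero))) (succ (succ (succ zero)))
observation: the leftmost-outermost redex is a beta-redex, and normalization takes 2 steps.


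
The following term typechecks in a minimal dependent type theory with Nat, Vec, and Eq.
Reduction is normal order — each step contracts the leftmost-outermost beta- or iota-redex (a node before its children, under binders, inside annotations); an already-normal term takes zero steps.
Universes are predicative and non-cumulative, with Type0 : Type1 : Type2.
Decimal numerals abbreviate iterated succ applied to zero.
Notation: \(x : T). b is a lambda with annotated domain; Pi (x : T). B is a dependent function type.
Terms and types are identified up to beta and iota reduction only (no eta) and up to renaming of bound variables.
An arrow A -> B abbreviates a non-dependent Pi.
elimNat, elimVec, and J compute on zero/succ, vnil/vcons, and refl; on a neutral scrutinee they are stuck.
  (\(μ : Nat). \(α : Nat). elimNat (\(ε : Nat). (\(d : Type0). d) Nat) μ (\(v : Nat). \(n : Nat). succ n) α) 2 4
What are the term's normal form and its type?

reduced normal form:
  6
inferred type:
  Nat
observation: normalization takes exactly 15 steps under the normal-order strategy.


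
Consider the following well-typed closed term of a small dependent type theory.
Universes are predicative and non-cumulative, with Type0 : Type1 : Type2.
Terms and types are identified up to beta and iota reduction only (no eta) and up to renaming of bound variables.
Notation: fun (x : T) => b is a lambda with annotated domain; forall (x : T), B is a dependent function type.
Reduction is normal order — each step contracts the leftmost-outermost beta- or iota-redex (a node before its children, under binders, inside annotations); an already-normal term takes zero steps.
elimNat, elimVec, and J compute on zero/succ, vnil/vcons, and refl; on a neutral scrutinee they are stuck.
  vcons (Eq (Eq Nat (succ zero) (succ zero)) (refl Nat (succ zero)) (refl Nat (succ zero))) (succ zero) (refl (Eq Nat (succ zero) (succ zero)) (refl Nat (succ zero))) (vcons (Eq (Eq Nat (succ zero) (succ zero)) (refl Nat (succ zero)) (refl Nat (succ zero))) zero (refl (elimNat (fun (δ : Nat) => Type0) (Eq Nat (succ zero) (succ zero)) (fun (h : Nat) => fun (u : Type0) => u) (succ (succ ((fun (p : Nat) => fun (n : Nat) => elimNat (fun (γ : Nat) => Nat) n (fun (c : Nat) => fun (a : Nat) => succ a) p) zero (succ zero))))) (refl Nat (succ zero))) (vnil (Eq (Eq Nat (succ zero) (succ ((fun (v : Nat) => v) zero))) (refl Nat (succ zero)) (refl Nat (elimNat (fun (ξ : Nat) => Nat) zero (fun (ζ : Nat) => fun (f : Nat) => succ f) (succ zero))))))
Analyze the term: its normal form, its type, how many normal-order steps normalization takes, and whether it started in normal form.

normal form:
  vcons (Eq (Eq Nat (succ zero) (succ zero)) (refl Nat (succ zero)) (refl Nat (succ zero))) (succ zero) (refl (Eq Nat (succ zero) (succ zero)) (refl Nat (succ zero))) (vcons (Eq (Eq Nat (succ zero) (succ zero)) (refl Nat (succ zero)) (refl Nat (succ zero))) zero (refl (Eq Nat (succ zero) (succ zero)) (refl Nat (succ zero))) (vnil (Eq (Eq Nat (succ zero) (succ zero)) (refl Nat (succ zero)) (refl Nat (succ zero)))))
inferred type:
  Vec (Eq (Eq Nat (succ zero) (succ zero)) (refl Nat (succ zero)) (refl Nat (succ zero))) (succ (succ zero))
normal-order step count: 18
already normal: no
first contracted redex: an elimNat iota-redex


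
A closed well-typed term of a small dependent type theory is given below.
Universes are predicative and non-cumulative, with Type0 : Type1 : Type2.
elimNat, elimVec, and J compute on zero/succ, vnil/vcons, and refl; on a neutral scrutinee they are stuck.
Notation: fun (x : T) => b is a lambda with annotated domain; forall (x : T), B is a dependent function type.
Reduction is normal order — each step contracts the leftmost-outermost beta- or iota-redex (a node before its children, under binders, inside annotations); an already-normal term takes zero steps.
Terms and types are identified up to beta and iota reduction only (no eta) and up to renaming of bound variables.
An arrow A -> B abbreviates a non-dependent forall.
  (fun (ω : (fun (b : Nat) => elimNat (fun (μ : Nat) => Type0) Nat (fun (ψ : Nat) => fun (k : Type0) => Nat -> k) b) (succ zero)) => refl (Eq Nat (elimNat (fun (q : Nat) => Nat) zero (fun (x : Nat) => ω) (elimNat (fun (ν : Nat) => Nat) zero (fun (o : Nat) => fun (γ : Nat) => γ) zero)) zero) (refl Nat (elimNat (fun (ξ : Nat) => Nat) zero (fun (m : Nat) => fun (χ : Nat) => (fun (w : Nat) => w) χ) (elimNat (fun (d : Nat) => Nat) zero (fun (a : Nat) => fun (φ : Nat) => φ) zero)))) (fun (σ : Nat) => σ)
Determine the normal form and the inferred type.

normal form:
  refl (Eq Nat zero zero) (refl Nat zero)
the term's type:
  Eq (Eq Nat zero zero) (refl Nat zero) (refl Nat zero)
observation: 6 normal-order steps separate the term from its normal form.


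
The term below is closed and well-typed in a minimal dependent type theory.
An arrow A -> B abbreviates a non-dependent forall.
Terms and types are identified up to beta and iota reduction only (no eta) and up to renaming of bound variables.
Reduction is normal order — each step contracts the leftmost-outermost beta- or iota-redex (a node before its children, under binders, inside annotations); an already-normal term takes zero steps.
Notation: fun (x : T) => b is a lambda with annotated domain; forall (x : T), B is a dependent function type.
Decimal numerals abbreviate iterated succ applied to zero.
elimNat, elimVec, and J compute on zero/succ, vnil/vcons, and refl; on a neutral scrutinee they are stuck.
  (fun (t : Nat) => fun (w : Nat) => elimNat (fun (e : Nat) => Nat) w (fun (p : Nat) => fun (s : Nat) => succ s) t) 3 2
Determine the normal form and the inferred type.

reduced normal form:
  5
the term's type:
  Nat


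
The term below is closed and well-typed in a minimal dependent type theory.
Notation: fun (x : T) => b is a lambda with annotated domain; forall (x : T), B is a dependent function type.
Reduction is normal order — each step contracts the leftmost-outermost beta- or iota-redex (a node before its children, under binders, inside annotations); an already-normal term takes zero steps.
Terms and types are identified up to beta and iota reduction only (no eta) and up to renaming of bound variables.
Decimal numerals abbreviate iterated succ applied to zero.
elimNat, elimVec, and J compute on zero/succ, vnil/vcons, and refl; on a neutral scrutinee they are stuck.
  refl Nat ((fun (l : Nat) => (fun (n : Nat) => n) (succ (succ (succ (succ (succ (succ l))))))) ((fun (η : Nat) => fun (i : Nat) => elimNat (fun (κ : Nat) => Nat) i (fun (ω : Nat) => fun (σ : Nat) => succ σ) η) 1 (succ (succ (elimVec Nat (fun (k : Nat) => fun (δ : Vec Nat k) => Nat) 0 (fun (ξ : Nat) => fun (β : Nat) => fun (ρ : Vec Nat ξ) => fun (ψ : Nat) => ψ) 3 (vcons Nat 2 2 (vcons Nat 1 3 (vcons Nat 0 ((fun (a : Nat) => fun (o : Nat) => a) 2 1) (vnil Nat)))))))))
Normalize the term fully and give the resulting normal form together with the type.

reduced normal form:
  refl Nat 9
inferred type:
  Eq Nat 9 9
observation: the term reaches its normal form after 24 normal-order steps.


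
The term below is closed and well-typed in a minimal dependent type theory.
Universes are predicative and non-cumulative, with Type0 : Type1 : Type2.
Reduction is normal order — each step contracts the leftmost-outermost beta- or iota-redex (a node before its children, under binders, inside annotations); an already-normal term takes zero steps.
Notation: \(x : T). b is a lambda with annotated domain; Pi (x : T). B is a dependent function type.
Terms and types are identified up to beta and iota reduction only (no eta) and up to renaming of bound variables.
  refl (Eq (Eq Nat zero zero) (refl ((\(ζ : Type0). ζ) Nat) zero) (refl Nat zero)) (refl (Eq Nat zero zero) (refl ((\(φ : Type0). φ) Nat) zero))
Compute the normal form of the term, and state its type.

reduced normal form:
  refl (Eq (Eq Nat zero zero) (refl Nat zero) (refl Nat zero)) (refl (Eq Nat zero zero) (refl Nat zero))
inferred type:
  Eq (Eq (Eq Nat zero zero) (refl Nat zero) (refl Nat zero)) (refl (Eq Nat zero zero) (refl Nat zero)) (refl (Eq Nat zero zero) (refl Nat zero))


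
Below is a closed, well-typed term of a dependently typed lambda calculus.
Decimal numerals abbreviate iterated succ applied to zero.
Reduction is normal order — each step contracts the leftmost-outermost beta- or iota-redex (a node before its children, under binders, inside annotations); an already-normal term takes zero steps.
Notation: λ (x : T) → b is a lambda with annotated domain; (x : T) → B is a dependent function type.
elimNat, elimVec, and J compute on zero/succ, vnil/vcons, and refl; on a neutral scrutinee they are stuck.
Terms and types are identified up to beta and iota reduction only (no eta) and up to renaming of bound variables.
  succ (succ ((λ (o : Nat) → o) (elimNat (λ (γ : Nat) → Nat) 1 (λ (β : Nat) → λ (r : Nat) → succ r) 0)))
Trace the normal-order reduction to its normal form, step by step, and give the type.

normal-order reduction sequence:
  succ (succ ((λ (o : Nat) → o) (elimNat (λ (γ : Nat) → Nat) 1 (λ (β : Nat) → λ (r : Nat) → succ r) 0)))
  ~> succ (succ (elimNat (λ (o : Nat) → Nat) 1 (λ (γ : Nat) → λ (β : Nat) → succ β) 0))
  ~> 3
type:
  Nat


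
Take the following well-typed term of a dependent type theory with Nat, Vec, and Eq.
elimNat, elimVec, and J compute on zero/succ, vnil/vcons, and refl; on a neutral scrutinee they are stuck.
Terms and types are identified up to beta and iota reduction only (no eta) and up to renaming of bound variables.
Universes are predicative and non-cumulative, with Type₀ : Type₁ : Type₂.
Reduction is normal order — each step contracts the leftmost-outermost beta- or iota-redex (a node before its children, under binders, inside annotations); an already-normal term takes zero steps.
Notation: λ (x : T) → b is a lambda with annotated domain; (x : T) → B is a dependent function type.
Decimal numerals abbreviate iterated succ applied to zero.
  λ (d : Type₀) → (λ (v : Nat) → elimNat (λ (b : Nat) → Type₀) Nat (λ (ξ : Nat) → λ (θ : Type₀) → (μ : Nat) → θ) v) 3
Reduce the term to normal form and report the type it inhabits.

resulting normal form:
  λ (d : Type₀) → (v : Nat) → (b : Nat) → (ξ : Nat) → Nat
inferred type:
  (d : Type₀) → Type₀
observation: the term reaches its normal form after 11 normal-order steps.


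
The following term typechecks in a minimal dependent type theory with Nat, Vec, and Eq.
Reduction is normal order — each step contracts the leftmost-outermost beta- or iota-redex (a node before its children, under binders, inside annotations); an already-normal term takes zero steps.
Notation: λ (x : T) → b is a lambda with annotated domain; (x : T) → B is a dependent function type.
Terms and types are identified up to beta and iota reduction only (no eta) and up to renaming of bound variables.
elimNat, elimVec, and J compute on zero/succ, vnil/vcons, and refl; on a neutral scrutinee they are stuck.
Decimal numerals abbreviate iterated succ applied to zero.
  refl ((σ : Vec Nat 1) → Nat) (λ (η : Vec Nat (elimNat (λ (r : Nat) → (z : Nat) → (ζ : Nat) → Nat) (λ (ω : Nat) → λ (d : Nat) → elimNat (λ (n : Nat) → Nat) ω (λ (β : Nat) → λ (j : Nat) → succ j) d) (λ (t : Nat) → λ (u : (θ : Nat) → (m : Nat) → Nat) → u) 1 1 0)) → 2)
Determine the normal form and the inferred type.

normal form:
  refl ((σ : Vec Nat 1) → Nat) (λ (η : Vec Nat 1) → 2)
type:
  Eq ((σ : Vec Nat 1) → Nat) (λ (η : Vec Nat 1) → 2) (λ (r : Vec Nat 1) → 2)
observation: 7 normal-order steps normalize the term, beginning with an elimNat iota-redex.


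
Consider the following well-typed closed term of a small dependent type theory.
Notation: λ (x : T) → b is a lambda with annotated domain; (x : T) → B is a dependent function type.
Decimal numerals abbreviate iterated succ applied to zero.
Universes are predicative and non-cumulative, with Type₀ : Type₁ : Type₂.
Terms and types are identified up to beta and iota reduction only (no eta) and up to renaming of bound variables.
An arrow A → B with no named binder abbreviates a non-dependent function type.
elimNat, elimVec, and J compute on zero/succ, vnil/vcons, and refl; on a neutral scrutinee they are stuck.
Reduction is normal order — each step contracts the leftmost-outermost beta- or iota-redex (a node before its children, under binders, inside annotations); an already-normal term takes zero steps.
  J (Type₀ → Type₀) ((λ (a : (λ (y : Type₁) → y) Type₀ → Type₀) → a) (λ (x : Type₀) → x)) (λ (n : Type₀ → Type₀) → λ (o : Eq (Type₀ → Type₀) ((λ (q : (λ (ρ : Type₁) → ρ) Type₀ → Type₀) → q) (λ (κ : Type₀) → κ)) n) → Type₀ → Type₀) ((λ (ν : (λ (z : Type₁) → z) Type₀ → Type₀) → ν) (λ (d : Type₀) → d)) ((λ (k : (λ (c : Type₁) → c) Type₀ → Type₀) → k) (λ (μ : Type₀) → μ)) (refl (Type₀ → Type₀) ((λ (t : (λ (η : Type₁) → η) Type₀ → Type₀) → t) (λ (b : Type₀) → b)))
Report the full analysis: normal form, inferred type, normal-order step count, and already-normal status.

resulting normal form:
  λ (a : Type₀) → a
inferred type:
  Type₀ → Type₀
steps to reach normal form (normal order): 2
term was already normal: no
first redex: a J iota-redex


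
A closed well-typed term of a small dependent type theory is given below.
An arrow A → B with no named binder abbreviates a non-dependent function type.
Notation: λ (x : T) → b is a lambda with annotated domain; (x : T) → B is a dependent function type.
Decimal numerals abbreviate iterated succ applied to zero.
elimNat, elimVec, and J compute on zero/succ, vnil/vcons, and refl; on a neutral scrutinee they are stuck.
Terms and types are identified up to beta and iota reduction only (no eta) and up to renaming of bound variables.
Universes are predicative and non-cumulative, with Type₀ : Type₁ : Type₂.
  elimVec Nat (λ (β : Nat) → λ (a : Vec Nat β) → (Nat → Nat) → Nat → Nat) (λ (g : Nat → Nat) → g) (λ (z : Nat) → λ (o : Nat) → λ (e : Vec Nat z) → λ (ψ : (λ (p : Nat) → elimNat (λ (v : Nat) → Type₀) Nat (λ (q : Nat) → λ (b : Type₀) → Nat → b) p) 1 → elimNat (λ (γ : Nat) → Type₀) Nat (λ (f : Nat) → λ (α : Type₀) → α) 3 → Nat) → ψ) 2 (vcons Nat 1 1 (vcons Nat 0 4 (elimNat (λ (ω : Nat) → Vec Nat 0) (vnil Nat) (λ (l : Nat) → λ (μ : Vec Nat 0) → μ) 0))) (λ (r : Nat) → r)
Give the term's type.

inferred type:
  Nat → Nat


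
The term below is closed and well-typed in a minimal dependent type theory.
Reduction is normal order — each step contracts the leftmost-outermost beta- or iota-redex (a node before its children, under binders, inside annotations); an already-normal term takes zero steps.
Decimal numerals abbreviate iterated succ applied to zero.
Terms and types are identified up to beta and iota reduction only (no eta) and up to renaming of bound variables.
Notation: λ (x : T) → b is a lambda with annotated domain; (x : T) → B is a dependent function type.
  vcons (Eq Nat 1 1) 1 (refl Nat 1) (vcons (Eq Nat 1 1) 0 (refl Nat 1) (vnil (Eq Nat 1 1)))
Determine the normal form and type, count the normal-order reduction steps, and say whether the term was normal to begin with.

normal form:
  vcons (Eq Nat 1 1) 1 (refl Nat 1) (vcons (Eq Nat 1 1) 0 (refl Nat 1) (vnil (Eq Nat 1 1)))
inferred type:
  Vec (Eq Nat 1 1) 2
steps to reach normal form (normal order): 0
started in normal form: yes


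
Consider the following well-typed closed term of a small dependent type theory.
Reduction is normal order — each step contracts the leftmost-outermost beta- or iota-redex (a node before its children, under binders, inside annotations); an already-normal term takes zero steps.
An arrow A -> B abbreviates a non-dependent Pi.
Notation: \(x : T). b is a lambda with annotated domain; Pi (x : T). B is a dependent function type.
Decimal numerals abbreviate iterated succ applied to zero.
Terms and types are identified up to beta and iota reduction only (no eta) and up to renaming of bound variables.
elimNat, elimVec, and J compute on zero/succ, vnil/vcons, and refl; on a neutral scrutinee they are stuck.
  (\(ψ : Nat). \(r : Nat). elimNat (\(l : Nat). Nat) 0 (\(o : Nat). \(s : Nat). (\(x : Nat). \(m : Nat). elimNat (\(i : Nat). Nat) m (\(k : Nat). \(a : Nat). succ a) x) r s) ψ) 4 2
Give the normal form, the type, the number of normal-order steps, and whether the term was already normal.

normal form:
  8
the term's type:
  Nat
normal-order step count: 51
started in normal form: no
first redex: a beta-redex


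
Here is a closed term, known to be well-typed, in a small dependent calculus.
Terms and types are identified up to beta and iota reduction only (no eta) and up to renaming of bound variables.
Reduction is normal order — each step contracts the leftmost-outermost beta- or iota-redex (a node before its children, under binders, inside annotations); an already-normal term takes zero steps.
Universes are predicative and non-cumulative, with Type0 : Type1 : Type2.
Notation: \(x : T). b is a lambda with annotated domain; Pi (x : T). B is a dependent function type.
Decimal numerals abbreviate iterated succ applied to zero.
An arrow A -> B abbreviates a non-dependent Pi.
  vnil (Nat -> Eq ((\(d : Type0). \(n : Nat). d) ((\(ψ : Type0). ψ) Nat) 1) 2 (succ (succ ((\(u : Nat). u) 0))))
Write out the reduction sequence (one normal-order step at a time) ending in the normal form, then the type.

normal-order reduction sequence:
  vnil (Nat -> Eq ((\(d : Type0). \(n : Nat). d) ((\(ψ : Type0). ψ) Nat) 1) 2 (succ (succ ((\(u : Nat). u) 0))))
  ~> vnil (Nat -> Eq ((\(d : Nat). (\(n : Type0). n) Nat) 1) 2 (succ (succ ((\(ψ : Nat). ψ) 0))))
  ~> vnil (Nat -> Eq ((\(d : Type0). d) Nat) 2 (succ (succ ((\(n : Nat). n) 0))))
  ~> vnil (Nat -> Eq Nat 2 (succ (succ ((\(d : Nat). d) 0))))
  ~> vnil (Nat -> Eq Nat 2 2)
the term's type:
  Vec (Nat -> Eq Nat 2 2) 0


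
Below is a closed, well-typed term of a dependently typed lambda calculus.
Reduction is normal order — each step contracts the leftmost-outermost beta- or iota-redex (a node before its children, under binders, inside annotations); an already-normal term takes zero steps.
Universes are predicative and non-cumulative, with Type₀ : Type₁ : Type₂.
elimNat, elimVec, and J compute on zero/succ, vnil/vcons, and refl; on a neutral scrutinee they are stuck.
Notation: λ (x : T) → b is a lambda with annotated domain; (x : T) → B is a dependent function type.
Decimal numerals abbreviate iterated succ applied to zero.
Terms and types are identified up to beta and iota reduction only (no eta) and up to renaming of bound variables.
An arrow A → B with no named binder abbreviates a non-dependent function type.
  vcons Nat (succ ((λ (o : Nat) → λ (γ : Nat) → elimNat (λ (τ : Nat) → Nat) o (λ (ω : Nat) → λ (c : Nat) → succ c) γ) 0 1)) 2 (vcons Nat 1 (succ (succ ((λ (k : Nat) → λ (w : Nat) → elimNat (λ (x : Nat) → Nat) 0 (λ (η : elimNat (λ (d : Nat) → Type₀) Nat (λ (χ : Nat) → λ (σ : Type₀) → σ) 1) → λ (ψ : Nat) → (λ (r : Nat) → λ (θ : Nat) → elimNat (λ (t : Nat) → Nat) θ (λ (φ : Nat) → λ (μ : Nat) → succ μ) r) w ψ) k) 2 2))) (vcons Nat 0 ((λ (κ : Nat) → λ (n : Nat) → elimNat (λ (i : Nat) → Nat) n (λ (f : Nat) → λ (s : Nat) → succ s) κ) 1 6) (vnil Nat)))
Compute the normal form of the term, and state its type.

reduced normal form:
  vcons Nat 2 2 (vcons Nat 1 6 (vcons Nat 0 7 (vnil Nat)))
type:
  Vec Nat 3


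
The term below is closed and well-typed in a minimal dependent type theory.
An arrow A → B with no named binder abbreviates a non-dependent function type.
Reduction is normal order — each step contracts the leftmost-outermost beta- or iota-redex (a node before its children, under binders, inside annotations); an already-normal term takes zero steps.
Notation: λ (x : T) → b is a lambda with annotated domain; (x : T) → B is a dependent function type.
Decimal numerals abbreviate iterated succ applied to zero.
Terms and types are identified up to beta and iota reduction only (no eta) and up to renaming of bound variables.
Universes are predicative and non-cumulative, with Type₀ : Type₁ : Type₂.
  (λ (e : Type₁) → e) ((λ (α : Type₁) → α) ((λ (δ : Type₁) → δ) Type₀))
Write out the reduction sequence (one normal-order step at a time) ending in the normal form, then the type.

normal-order reduction:
  (λ (e : Type₁) → e) ((λ (α : Type₁) → α) ((λ (δ : Type₁) → δ) Type₀))
  ~> (λ (e : Type₁) → e) ((λ (α : Type₁) → α) Type₀)
  ~> (λ (e : Type₁) → e) Type₀
  ~> Type₀
inferred type:
  Type₁


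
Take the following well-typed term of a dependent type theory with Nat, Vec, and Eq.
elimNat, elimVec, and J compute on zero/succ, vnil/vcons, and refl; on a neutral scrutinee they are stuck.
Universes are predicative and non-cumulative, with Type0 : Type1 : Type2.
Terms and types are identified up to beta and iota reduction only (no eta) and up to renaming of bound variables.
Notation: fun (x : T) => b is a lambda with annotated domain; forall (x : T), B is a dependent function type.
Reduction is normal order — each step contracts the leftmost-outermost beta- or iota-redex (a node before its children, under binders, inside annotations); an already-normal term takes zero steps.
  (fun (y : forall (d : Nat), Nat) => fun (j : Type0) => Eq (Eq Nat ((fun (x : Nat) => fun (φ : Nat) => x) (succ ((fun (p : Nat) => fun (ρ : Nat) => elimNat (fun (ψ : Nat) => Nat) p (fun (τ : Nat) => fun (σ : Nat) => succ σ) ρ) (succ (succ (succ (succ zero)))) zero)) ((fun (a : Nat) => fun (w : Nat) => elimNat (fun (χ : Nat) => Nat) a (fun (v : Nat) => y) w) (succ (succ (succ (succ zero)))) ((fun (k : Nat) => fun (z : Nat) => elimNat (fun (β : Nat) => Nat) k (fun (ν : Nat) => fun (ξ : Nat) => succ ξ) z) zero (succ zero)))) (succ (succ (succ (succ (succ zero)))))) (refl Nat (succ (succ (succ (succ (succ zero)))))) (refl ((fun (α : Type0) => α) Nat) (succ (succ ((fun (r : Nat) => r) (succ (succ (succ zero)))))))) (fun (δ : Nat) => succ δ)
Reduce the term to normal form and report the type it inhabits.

reduced normal form:
  fun (y : Type0) => Eq (Eq Nat (succ (succ (succ (succ (succ zero))))) (succ (succ (succ (succ (succ zero)))))) (refl Nat (succ (succ (succ (succ (succ zero)))))) (refl Nat (succ (succ (succ (succ (succ zero))))))
type:
  forall (y : Type0), Type0
observation: reduction starts at a beta-redex, and 8 normal-order steps reach the normal form.


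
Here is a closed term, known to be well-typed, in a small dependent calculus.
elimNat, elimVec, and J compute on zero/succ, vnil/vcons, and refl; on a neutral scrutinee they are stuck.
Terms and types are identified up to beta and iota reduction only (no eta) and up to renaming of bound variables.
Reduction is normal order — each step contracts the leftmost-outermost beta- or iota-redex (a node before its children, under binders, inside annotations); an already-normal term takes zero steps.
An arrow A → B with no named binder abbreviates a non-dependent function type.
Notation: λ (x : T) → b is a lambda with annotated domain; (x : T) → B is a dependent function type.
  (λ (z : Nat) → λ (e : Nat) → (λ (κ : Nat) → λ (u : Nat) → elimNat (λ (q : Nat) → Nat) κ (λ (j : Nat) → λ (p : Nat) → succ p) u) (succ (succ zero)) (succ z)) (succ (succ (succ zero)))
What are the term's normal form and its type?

resulting normal form:
  λ (z : Nat) → succ (succ (succ (succ (succ (succ zero)))))
inferred type:
  Nat → Nat


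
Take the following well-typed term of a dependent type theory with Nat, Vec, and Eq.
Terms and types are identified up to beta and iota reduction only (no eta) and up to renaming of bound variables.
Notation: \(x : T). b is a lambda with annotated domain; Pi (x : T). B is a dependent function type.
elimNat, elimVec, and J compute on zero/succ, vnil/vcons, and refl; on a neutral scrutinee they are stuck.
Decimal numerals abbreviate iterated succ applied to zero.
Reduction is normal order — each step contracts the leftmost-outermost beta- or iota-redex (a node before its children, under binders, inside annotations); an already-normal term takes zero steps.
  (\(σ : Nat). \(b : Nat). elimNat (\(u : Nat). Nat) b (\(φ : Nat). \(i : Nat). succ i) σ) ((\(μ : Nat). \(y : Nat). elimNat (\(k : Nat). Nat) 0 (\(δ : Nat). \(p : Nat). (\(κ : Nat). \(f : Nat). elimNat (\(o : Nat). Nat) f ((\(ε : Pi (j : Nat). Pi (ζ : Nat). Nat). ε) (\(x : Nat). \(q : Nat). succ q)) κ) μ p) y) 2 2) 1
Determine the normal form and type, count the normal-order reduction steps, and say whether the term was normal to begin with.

resulting normal form:
  5
inferred type:
  Nat
normal-order step count: 46
term was already normal: no
first redex: a beta-redex


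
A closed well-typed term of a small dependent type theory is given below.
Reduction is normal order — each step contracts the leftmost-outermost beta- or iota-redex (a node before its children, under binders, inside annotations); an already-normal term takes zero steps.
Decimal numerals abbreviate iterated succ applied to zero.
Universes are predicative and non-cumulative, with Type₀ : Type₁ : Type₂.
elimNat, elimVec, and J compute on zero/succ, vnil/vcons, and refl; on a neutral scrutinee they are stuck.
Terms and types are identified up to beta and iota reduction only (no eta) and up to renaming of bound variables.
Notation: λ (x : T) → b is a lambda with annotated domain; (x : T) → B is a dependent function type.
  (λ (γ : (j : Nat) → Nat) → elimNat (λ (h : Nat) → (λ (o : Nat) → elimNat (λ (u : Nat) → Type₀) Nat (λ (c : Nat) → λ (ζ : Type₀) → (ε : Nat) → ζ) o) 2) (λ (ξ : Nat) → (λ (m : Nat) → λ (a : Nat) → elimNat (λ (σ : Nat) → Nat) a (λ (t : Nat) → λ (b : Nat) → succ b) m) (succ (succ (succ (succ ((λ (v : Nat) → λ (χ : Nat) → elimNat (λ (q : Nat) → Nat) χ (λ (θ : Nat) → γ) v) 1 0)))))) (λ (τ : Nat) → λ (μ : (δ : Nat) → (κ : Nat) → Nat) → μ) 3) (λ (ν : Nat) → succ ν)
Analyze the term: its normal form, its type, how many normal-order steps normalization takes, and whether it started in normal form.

normal form:
  λ (γ : Nat) → λ (j : Nat) → succ (succ (succ (succ (succ j))))
type:
  (γ : Nat) → (j : Nat) → Nat
normal-order step count: 34
started in normal form: no
first contracted redex: a beta-redex


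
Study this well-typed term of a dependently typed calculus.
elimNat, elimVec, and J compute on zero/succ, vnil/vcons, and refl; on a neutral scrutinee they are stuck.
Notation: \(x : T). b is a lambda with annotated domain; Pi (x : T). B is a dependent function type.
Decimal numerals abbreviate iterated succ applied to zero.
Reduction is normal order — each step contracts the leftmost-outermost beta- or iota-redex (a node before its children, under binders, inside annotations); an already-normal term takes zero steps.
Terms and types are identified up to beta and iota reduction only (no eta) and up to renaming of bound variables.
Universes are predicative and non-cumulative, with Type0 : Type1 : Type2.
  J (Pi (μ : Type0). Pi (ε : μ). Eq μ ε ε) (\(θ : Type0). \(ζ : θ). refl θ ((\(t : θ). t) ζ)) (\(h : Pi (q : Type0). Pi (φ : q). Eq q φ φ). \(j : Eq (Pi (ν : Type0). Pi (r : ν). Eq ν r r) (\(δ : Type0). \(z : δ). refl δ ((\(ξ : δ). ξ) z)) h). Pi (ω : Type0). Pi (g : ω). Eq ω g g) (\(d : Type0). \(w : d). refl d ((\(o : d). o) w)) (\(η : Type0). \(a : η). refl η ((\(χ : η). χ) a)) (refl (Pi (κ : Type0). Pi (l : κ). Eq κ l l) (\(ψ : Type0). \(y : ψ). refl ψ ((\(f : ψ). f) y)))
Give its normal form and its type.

resulting normal form:
  \(μ : Type0). \(ε : μ). refl μ ε
the term's type:
  Pi (μ : Type0). Pi (ε : μ). Eq μ ε ε


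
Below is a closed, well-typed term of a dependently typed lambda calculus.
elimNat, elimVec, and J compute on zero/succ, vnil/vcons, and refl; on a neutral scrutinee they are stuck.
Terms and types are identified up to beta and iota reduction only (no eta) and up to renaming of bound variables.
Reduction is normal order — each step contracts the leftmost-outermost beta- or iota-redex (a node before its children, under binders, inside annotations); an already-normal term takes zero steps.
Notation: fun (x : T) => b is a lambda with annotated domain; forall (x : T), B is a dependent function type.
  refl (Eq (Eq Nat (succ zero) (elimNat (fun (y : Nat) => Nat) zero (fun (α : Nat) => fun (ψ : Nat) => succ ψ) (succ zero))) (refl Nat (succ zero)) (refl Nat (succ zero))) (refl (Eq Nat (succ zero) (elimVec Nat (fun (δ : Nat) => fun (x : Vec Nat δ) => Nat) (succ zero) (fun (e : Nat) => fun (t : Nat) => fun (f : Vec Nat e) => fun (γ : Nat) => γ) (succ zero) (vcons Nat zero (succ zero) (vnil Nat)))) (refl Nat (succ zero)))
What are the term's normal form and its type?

resulting normal form:
  refl (Eq (Eq Nat (succ zero) (succ zero)) (refl Nat (succ zero)) (refl Nat (succ zero))) (refl (Eq Nat (succ zero) (succ zero)) (refl Nat (succ zero)))
inferred type:
  Eq (Eq (Eq Nat (succ zero) (succ zero)) (refl Nat (succ zero)) (refl Nat (succ zero))) (refl (Eq Nat (succ zero) (succ zero)) (refl Nat (succ zero))) (refl (Eq Nat (succ zero) (succ zero)) (refl Nat (succ zero)))


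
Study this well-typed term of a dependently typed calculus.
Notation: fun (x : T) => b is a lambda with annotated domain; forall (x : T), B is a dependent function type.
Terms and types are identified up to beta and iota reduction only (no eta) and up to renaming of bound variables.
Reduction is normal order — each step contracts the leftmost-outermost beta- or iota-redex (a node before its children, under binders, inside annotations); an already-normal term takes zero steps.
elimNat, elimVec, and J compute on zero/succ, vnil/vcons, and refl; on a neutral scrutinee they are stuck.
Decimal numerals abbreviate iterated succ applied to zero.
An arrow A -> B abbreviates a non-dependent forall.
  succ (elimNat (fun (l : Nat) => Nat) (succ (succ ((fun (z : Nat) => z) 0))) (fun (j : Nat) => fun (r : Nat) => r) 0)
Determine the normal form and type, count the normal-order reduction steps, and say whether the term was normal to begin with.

reduced normal form:
  3
inferred type:
  Nat
normal-order step count: 2
already normal: no
first redex: an elimNat iota-redex


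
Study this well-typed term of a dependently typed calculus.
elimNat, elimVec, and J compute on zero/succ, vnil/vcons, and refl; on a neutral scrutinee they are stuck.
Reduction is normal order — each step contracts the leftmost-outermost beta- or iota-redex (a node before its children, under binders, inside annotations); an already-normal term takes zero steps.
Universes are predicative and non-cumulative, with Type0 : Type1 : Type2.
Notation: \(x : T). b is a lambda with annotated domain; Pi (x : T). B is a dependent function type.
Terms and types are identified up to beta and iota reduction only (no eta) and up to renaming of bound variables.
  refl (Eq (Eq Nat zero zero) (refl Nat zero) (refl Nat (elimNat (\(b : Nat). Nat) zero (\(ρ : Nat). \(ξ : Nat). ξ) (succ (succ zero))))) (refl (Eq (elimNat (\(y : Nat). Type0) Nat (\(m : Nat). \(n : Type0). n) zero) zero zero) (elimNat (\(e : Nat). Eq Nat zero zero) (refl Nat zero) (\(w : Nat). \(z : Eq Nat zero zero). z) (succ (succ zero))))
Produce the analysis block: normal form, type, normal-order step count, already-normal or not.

normal form:
  refl (Eq (Eq Nat zero zero) (refl Nat zero) (refl Nat zero)) (refl (Eq Nat zero zero) (refl Nat zero))
the term's type:
  Eq (Eq (Eq Nat zero zero) (refl Nat zero) (refl Nat zero)) (refl (Eq Nat zero zero) (refl Nat zero)) (refl (Eq Nat zero zero) (refl Nat zero))
reduction steps (normal order): 15
term was already normal: no
first contracted redex: an elimNat iota-redex


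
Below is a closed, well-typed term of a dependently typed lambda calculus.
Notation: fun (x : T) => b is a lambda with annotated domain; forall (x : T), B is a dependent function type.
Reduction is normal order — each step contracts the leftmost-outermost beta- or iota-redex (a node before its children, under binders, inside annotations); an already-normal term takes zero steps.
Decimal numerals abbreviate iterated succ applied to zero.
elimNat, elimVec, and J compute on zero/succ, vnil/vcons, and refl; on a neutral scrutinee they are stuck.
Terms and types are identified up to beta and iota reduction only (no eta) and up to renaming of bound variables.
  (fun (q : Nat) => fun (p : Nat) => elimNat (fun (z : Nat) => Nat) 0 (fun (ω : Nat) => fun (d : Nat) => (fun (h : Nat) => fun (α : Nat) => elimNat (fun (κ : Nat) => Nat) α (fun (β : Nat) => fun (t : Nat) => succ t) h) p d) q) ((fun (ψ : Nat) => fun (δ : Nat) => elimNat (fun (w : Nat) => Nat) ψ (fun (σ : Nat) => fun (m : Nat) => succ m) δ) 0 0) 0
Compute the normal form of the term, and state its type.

normal form:
  0
type:
  Nat
observation: 9 normal-order steps separate the term from its normal form.


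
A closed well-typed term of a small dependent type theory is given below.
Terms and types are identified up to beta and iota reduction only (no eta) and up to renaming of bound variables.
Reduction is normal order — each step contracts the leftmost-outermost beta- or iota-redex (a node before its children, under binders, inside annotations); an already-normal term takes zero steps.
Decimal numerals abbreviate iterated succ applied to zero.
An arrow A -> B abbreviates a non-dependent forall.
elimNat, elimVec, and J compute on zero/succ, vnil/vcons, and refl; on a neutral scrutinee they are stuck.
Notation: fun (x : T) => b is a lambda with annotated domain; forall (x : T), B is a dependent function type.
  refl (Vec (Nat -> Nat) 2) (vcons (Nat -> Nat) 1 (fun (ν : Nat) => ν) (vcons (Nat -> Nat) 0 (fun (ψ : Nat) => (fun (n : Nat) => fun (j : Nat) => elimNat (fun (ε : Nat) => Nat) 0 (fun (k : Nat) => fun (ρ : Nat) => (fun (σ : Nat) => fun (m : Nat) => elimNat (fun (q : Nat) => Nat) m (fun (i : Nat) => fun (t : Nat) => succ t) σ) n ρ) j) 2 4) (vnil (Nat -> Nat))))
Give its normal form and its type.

normal form:
  refl (Vec (Nat -> Nat) 2) (vcons (Nat -> Nat) 1 (fun (ν : Nat) => ν) (vcons (Nat -> Nat) 0 (fun (ψ : Nat) => 8) (vnil (Nat -> Nat))))
type:
  Eq (Vec (Nat -> Nat) 2) (vcons (Nat -> Nat) 1 (fun (ν : Nat) => ν) (vcons (Nat -> Nat) 0 (fun (ψ : Nat) => 8) (vnil (Nat -> Nat)))) (vcons (Nat -> Nat) 1 (fun (n : Nat) => n) (vcons (Nat -> Nat) 0 (fun (j : Nat) => 8) (vnil (Nat -> Nat))))
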